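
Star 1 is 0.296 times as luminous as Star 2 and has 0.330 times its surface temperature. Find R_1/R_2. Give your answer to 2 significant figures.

5.0

L ∝ R²T⁴ gives R ∝ √L / T², so
R_1/R_2 = √(0.296) / (0.330)² = 0.5441 / 0.1089 = 4.996.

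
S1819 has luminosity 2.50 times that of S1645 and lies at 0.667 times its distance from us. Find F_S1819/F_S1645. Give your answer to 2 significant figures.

5.6

F = L/(4πd²), so F_S1819/F_S1645 = (L_S1819/L_S1645) / (d_S1819/d_S1645)²
= 2.50 / (0.667)² = 2.50 / 0.4449 = 5.619.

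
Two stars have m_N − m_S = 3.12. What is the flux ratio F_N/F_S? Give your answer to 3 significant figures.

F_N/F_S = 10^(−(m_N − m_S)/2.5) = 10^(-3.12/2.5) = 10^-1.248 = 0.05649.

0.0565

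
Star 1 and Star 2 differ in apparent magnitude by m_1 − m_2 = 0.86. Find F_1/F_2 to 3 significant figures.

F_1/F_2 = 10^(−(m_1 − m_2)/2.5) = 10^(-0.86/2.5) = 10^-0.344 = 0.4529.

0.453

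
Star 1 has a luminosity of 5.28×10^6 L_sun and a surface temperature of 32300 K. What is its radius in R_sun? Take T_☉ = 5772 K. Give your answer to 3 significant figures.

R/R_☉ = √(L/L_☉) / (T/T_☉)² = √(5.28×10^6) / (5.596)²
       = 2298 / 31.31 = 73.38.

73.4 R_sun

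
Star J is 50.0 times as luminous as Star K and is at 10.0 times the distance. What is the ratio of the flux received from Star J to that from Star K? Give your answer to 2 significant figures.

F = L/(4πd²), so F_J/F_K = (L_J/L_K) / (d_J/d_K)²
= 50.0 / (10.0)² = 50.0 / 100.0 = 0.5000.

0.50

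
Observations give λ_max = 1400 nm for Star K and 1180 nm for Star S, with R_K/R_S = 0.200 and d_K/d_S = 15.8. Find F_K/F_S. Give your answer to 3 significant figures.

8.09×10^-5

Wien's law: T_K/T_S = λ_S/λ_K = 1180/1400 = 0.8429.
L_K/L_S = (R_K/R_S)²(T_K/T_S)⁴ = (0.200)²(0.8429)⁴ = 0.02019.
F_K/F_S = (L_K/L_S)/(d_K/d_S)² = 0.02019/(15.8)² = 8.087×10^-5.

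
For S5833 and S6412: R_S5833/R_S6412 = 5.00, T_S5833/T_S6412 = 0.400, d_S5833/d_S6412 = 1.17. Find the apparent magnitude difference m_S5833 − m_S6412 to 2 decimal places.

0.83

L_S5833/L_S6412 = (5.00)²(0.400)⁴ = 0.6400.
F_S5833/F_S6412 = (L_S5833/L_S6412)/(d_S5833/d_S6412)² = 0.6400/1.369 = 0.4675.
m_S5833 − m_S6412 = −2.5 log₁₀(0.4675) = 0.83.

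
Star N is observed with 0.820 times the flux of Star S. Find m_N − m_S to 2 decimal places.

m_N − m_S = −2.5 log₁₀(F_N/F_S) = −2.5 log₁₀(0.820) = −2.5 × (-0.086) = 0.215.

0.22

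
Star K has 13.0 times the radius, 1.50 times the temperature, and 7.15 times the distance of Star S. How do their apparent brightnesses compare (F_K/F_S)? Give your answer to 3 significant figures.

16.7

L_K/L_S = (R_K/R_S)²(T_K/T_S)⁴ = (13.0)² × (1.50)⁴ = 855.6.
F_K/F_S = (L_K/L_S)/(d_K/d_S)² = 855.6 / (7.15)² = 16.74.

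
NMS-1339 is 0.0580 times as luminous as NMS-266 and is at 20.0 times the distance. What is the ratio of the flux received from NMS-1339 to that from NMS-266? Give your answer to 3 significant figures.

1.45×10^-4

F = L/(4πd²), so F_NMS-1339/F_NMS-266 = (L_NMS-1339/L_NMS-266) / (d_NMS-1339/d_NMS-266)²
= 0.0580 / (20.0)² = 0.0580 / 400.0 = 1.450×10^-4.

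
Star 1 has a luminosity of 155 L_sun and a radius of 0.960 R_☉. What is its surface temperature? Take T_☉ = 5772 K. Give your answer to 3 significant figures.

2.08×10^4 K

T/T_☉ = (L/L_☉)^(1/4) / (R/R_☉)^(1/2)
T = 5772 × (155)^(1/4) / √(0.960) = 5772 × 3.528 / 0.9798 = 2.079×10^4 K.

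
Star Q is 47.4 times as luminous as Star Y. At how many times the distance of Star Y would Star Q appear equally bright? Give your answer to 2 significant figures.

Equal flux requires L_Q/d_Q² = L_Y/d_Y², so d_Q/d_Y = √(L_Q/L_Y)
= √(47.4) = 6.885.

6.9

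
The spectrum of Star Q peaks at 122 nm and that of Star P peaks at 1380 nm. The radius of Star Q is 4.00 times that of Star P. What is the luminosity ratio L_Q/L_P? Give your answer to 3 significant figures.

Wien's law gives T ∝ 1/λ_max, so T_Q/T_P = λ_P/λ_Q = 1380/122 = 11.31.
Then L ∝ R²T⁴ gives L_Q/L_P = (4.00)² × (11.31)⁴ = 16.00 × 1.637×10^4 = 2.619×10^5.

2.62×10^5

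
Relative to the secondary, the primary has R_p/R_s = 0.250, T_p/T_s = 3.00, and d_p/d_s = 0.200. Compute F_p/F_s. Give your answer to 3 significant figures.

127

L_p/L_s = (R_p/R_s)²(T_p/T_s)⁴ = (0.250)² × (3.00)⁴ = 5.062.
F_p/F_s = (L_p/L_s)/(d_p/d_s)² = 5.062 / (0.200)² = 126.6.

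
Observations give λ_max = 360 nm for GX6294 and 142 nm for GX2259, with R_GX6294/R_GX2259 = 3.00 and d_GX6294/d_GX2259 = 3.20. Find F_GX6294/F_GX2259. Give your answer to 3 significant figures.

0.0213

Wien's law: T_GX6294/T_GX2259 = λ_GX2259/λ_GX6294 = 142/360 = 0.3944.
L_GX6294/L_GX2259 = (R_GX6294/R_GX2259)²(T_GX6294/T_GX2259)⁴ = (3.00)²(0.3944)⁴ = 0.2179.
F_GX6294/F_GX2259 = (L_GX6294/L_GX2259)/(d_GX6294/d_GX2259)² = 0.2179/(3.20)² = 0.02128.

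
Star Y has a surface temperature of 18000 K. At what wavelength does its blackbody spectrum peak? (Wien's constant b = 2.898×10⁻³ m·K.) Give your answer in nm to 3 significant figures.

161 nm

λ_max = b/T = 2.898×10⁻³ / 18000 = 1.61×10^-7 m = 161.0 nm.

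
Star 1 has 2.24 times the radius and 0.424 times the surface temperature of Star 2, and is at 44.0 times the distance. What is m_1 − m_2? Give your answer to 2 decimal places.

10.19

L_1/L_2 = (2.24)²(0.424)⁴ = 0.1622.
F_1/F_2 = (L_1/L_2)/(d_1/d_2)² = 0.1622/1936 = 8.376×10^-5.
m_1 − m_2 = −2.5 log₁₀(8.376×10^-5) = 10.19.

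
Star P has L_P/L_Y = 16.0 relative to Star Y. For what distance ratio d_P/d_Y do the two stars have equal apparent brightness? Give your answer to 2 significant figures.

Equal flux requires L_P/d_P² = L_Y/d_Y², so d_P/d_Y = √(L_P/L_Y)
= √(16.0) = 4.000.

4.0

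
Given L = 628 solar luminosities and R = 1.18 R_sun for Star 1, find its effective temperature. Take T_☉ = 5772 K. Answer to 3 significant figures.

T/T_☉ = (L/L_☉)^(1/4) / (R/R_☉)^(1/2)
T = 5772 × (628)^(1/4) / √(1.18) = 5772 × 5.006 / 1.086 = 2.660×10^4 K.

2.66×10^4 K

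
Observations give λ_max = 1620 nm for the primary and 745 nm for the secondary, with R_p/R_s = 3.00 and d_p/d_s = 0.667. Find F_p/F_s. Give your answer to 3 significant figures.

Wien's law: T_p/T_s = λ_s/λ_p = 745/1620 = 0.4599.
L_p/L_s = (R_p/R_s)²(T_p/T_s)⁴ = (3.00)²(0.4599)⁴ = 0.4025.
F_p/F_s = (L_p/L_s)/(d_p/d_s)² = 0.4025/(0.667)² = 0.9048.

0.905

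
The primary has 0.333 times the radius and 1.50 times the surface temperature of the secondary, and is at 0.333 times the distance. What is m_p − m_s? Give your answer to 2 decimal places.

L_p/L_s = (0.333)²(1.50)⁴ = 0.5614.
F_p/F_s = (L_p/L_s)/(d_p/d_s)² = 0.5614/0.1109 = 5.062.
m_p − m_s = −2.5 log₁₀(5.062) = -1.76.

-1.76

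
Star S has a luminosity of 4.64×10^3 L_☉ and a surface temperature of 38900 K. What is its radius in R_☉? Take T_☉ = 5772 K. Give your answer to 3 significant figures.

1.50 R_☉

R/R_☉ = √(L/L_☉) / (T/T_☉)² = √(4.64×10^3) / (6.739)²
       = 68.12 / 45.42 = 1.500.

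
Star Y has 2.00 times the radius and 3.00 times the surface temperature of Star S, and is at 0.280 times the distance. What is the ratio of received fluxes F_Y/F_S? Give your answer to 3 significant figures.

4.13×10^3

L_Y/L_S = (R_Y/R_S)²(T_Y/T_S)⁴ = (2.00)² × (3.00)⁴ = 324.0.
F_Y/F_S = (L_Y/L_S)/(d_Y/d_S)² = 324.0 / (0.280)² = 4133.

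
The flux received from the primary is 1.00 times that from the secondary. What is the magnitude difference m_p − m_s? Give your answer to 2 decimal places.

-0.00

m_p − m_s = −2.5 log₁₀(F_p/F_s) = −2.5 log₁₀(1.00) = −2.5 × (0.000) = -0.000.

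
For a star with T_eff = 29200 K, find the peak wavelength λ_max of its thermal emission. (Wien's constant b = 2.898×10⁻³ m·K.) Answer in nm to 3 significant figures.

99.2 nm

λ_max = b/T = 2.898×10⁻³ / 29200 = 9.92×10^-8 m = 99.25 nm.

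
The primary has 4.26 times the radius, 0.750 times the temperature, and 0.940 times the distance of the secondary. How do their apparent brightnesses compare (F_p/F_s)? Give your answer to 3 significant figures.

6.50

L_p/L_s = (R_p/R_s)²(T_p/T_s)⁴ = (4.26)² × (0.750)⁴ = 5.742.
F_p/F_s = (L_p/L_s)/(d_p/d_s)² = 5.742 / (0.940)² = 6.498.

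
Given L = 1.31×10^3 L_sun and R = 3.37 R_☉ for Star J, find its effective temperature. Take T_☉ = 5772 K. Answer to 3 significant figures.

1.89×10^4 K

T/T_☉ = (L/L_☉)^(1/4) / (R/R_☉)^(1/2)
T = 5772 × (1.31×10^3)^(1/4) / √(3.37) = 5772 × 6.016 / 1.836 = 1.892×10^4 K.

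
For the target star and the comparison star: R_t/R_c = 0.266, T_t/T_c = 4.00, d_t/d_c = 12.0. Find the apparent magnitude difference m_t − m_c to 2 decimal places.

2.25

L_t/L_c = (0.266)²(4.00)⁴ = 18.11.
F_t/F_c = (L_t/L_c)/(d_t/d_c)² = 18.11/144.0 = 0.1258.
m_t − m_c = −2.5 log₁₀(0.1258) = 2.25.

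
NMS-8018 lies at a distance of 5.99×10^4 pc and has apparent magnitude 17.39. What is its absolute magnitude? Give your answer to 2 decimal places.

M = m − 5 log₁₀(d/10 pc) = 17.39 − 5 log₁₀(5.99×10^4/10)
  = 17.39 − 5 × 3.777 = 17.39 − 18.89 = -1.50.

-1.50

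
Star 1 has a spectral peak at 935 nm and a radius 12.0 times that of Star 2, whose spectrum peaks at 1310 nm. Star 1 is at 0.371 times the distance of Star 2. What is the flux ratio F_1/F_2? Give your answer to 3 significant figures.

4.03×10^3

Wien's law: T_1/T_2 = λ_2/λ_1 = 1310/935 = 1.401.
L_1/L_2 = (R_1/R_2)²(T_1/T_2)⁴ = (12.0)²(1.401)⁴ = 554.9.
F_1/F_2 = (L_1/L_2)/(d_1/d_2)² = 554.9/(0.371)² = 4031.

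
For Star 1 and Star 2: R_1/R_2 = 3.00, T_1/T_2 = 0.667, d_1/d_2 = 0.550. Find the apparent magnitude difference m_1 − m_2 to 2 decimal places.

-1.93

L_1/L_2 = (3.00)²(0.667)⁴ = 1.781.
F_1/F_2 = (L_1/L_2)/(d_1/d_2)² = 1.781/0.3025 = 5.889.
m_1 − m_2 = −2.5 log₁₀(5.889) = -1.93.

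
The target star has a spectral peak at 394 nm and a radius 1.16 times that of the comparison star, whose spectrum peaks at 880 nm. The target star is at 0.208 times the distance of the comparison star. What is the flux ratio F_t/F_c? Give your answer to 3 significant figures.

774

Wien's law: T_t/T_c = λ_c/λ_t = 880/394 = 2.234.
L_t/L_c = (R_t/R_c)²(T_t/T_c)⁴ = (1.16)²(2.234)⁴ = 33.49.
F_t/F_c = (L_t/L_c)/(d_t/d_c)² = 33.49/(0.208)² = 774.0.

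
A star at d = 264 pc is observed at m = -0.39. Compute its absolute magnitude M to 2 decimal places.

-7.50

M = m − 5 log₁₀(d/10 pc) = -0.39 − 5 log₁₀(264/10)
  = -0.39 − 5 × 1.422 = -0.39 − 7.11 = -7.50.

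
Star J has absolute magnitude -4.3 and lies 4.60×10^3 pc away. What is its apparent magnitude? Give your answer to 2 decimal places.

9.01

m = M + 5 log₁₀(d/10 pc) = -4.3 + 5 log₁₀(4.60×10^3/10)
  = -4.3 + 5 × 2.663 = -4.3 + 13.31 = 9.01.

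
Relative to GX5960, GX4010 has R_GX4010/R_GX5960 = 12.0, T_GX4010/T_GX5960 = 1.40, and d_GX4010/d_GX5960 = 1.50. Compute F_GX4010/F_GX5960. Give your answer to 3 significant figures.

246

L_GX4010/L_GX5960 = (R_GX4010/R_GX5960)²(T_GX4010/T_GX5960)⁴ = (12.0)² × (1.40)⁴ = 553.2.
F_GX4010/F_GX5960 = (L_GX4010/L_GX5960)/(d_GX4010/d_GX5960)² = 553.2 / (1.50)² = 245.9.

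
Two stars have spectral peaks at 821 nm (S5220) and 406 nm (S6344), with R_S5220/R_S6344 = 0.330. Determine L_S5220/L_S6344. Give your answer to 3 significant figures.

0.00651

Wien's law gives T ∝ 1/λ_max, so T_S5220/T_S6344 = λ_S6344/λ_S5220 = 406/821 = 0.4945.
Then L ∝ R²T⁴ gives L_S5220/L_S6344 = (0.330)² × (0.4945)⁴ = 0.1089 × 0.05980 = 0.006513.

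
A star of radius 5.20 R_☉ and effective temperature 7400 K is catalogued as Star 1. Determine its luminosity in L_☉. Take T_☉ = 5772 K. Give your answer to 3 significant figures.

L/L_☉ = (R/R_☉)² (T/T_☉)⁴ = (5.20)² × (7400/5772)⁴
       = 27.04 × (1.282)⁴ = 27.04 × 2.702 = 73.05.

73.1 L_☉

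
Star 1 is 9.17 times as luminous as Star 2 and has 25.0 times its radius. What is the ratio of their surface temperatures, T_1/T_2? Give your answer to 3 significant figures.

L ∝ R²T⁴ gives T ∝ (L/R²)^(1/4), so
T_1/T_2 = (9.17 / 25.0²)^(1/4) = (0.01467)^(1/4) = 0.3480.

0.348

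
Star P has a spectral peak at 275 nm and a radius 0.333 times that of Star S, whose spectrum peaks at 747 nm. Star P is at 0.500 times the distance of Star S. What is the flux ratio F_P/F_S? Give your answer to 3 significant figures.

Wien's law: T_P/T_S = λ_S/λ_P = 747/275 = 2.716.
L_P/L_S = (R_P/R_S)²(T_P/T_S)⁴ = (0.333)²(2.716)⁴ = 6.037.
F_P/F_S = (L_P/L_S)/(d_P/d_S)² = 6.037/(0.500)² = 24.15.

24.1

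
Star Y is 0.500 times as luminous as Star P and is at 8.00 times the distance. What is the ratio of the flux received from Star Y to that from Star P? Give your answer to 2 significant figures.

0.0078

F = L/(4πd²), so F_Y/F_P = (L_Y/L_P) / (d_Y/d_P)²
= 0.500 / (8.00)² = 0.500 / 64.00 = 0.007812.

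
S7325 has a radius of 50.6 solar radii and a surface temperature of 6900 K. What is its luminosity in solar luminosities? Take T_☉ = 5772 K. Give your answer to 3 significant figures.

5.23×10^3 solar luminosities

L/L_☉ = (R/R_☉)² (T/T_☉)⁴ = (50.6)² × (6900/5772)⁴
       = 2560 × (1.195)⁴ = 2560 × 2.042 = 5229.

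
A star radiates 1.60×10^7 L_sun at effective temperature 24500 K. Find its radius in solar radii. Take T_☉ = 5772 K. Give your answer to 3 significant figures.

222 solar radii

R/R_☉ = √(L/L_☉) / (T/T_☉)² = √(1.60×10^7) / (4.245)²
       = 4000 / 18.02 = 222.0.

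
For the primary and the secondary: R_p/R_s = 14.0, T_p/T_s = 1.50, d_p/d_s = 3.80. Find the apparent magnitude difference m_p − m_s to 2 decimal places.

-4.59

L_p/L_s = (14.0)²(1.50)⁴ = 992.2.
F_p/F_s = (L_p/L_s)/(d_p/d_s)² = 992.2/14.44 = 68.72.
m_p − m_s = −2.5 log₁₀(68.72) = -4.59.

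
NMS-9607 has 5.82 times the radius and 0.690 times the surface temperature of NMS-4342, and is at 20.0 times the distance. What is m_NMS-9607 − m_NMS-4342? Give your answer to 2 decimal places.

L_NMS-9607/L_NMS-4342 = (5.82)²(0.690)⁴ = 7.678.
F_NMS-9607/F_NMS-4342 = (L_NMS-9607/L_NMS-4342)/(d_NMS-9607/d_NMS-4342)² = 7.678/400.0 = 0.01919.
m_NMS-9607 − m_NMS-4342 = −2.5 log₁₀(0.01919) = 4.29.

4.29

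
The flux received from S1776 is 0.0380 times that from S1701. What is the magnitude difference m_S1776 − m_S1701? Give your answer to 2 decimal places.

m_S1776 − m_S1701 = −2.5 log₁₀(F_S1776/F_S1701) = −2.5 log₁₀(0.0380) = −2.5 × (-1.420) = 3.551.

3.55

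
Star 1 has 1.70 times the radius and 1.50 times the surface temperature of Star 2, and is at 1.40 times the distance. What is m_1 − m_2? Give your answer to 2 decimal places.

L_1/L_2 = (1.70)²(1.50)⁴ = 14.63.
F_1/F_2 = (L_1/L_2)/(d_1/d_2)² = 14.63/1.960 = 7.465.
m_1 − m_2 = −2.5 log₁₀(7.465) = -2.18.

-2.18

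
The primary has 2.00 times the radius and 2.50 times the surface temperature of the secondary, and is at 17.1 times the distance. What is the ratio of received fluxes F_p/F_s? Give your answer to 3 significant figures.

L_p/L_s = (R_p/R_s)²(T_p/T_s)⁴ = (2.00)² × (2.50)⁴ = 156.2.
F_p/F_s = (L_p/L_s)/(d_p/d_s)² = 156.2 / (17.1)² = 0.5344.

0.534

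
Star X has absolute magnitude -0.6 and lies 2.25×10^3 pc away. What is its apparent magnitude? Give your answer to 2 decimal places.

m = M + 5 log₁₀(d/10 pc) = -0.6 + 5 log₁₀(2.25×10^3/10)
  = -0.6 + 5 × 2.352 = -0.6 + 11.76 = 11.16.

11.16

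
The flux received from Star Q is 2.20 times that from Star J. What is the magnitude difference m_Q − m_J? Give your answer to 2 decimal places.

-0.86

m_Q − m_J = −2.5 log₁₀(F_Q/F_J) = −2.5 log₁₀(2.20) = −2.5 × (0.342) = -0.856.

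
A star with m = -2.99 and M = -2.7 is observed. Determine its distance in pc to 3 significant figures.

8.75 pc

m − M = 5 log₁₀(d/10 pc)
-2.99 − (-2.7) = -0.29 = 5 log₁₀(d/10)
d = 10 × 10^(-0.29/5) = 10 × 10^-0.058 = 8.750 pc.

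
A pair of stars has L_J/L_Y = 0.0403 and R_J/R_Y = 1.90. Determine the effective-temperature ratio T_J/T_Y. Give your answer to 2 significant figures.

0.33

L ∝ R²T⁴ gives T ∝ (L/R²)^(1/4), so
T_J/T_Y = (0.0403 / 1.90²)^(1/4) = (0.01116)^(1/4) = 0.3250.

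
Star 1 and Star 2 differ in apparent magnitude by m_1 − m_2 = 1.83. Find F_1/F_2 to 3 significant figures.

0.185

F_1/F_2 = 10^(−(m_1 − m_2)/2.5) = 10^(-1.83/2.5) = 10^-0.732 = 0.1854.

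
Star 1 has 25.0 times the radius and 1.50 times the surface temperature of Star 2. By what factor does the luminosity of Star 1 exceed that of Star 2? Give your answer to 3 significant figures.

From the Stefan–Boltzmann law, L ∝ R²T⁴, so
L_1/L_2 = (R_1/R_2)² (T_1/T_2)⁴ = (25.0)² × (1.50)⁴ = 625.0 × 5.062 = 3164.

3.16×10^3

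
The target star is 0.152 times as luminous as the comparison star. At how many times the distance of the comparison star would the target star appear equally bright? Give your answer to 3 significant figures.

0.390

Equal flux requires L_t/d_t² = L_c/d_c², so d_t/d_c = √(L_t/L_c)
= √(0.152) = 0.3899.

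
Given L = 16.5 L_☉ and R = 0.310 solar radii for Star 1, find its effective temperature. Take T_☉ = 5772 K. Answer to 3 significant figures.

2.09×10^4 K

T/T_☉ = (L/L_☉)^(1/4) / (R/R_☉)^(1/2)
T = 5772 × (16.5)^(1/4) / √(0.310) = 5772 × 2.015 / 0.5568 = 2.089×10^4 K.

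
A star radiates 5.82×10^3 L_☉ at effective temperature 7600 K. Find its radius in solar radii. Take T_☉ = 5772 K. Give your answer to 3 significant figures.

R/R_☉ = √(L/L_☉) / (T/T_☉)² = √(5.82×10^3) / (1.317)²
       = 76.29 / 1.734 = 44.00.

44.0 solar radii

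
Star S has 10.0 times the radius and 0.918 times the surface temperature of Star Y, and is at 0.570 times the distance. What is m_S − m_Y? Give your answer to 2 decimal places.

L_S/L_Y = (10.0)²(0.918)⁴ = 71.02.
F_S/F_Y = (L_S/L_Y)/(d_S/d_Y)² = 71.02/0.3249 = 218.6.
m_S − m_Y = −2.5 log₁₀(218.6) = -5.85.

-5.85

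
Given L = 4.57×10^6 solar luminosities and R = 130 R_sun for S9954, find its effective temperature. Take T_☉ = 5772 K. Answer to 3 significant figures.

T/T_☉ = (L/L_☉)^(1/4) / (R/R_☉)^(1/2)
T = 5772 × (4.57×10^6)^(1/4) / √(130) = 5772 × 46.24 / 11.40 = 2.341×10^4 K.

2.34×10^4 K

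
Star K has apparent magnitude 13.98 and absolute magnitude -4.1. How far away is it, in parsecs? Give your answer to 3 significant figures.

4.13×10^4 pc

m − M = 5 log₁₀(d/10 pc)
13.98 − (-4.1) = 18.08 = 5 log₁₀(d/10)
d = 10 × 10^(18.08/5) = 10 × 10^3.616 = 4.130×10^4 pc.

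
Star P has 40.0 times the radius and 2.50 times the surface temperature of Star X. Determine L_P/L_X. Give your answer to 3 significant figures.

6.25×10^4

From the Stefan–Boltzmann law, L ∝ R²T⁴, so
L_P/L_X = (R_P/R_X)² (T_P/T_X)⁴ = (40.0)² × (2.50)⁴ = 1600 × 39.06 = 6.250×10^4.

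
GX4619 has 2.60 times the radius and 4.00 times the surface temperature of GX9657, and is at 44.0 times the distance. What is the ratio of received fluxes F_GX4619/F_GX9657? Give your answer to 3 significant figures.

0.894

L_GX4619/L_GX9657 = (R_GX4619/R_GX9657)²(T_GX4619/T_GX9657)⁴ = (2.60)² × (4.00)⁴ = 1731.
F_GX4619/F_GX9657 = (L_GX4619/L_GX9657)/(d_GX4619/d_GX9657)² = 1731 / (44.0)² = 0.8939.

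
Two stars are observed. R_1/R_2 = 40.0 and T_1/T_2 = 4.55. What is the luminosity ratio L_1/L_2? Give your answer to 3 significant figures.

From the Stefan–Boltzmann law, L ∝ R²T⁴, so
L_1/L_2 = (R_1/R_2)² (T_1/T_2)⁴ = (40.0)² × (4.55)⁴ = 1600 × 428.6 = 6.857×10^5.

6.86×10^5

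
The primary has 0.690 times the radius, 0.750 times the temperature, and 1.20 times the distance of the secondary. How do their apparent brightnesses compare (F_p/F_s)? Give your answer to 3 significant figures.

0.105

L_p/L_s = (R_p/R_s)²(T_p/T_s)⁴ = (0.690)² × (0.750)⁴ = 0.1506.
F_p/F_s = (L_p/L_s)/(d_p/d_s)² = 0.1506 / (1.20)² = 0.1046.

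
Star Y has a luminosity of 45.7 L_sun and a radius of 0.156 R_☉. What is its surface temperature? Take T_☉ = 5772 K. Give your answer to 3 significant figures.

3.80×10^4 K

T/T_☉ = (L/L_☉)^(1/4) / (R/R_☉)^(1/2)
T = 5772 × (45.7)^(1/4) / √(0.156) = 5772 × 2.600 / 0.3950 = 3.800×10^4 K.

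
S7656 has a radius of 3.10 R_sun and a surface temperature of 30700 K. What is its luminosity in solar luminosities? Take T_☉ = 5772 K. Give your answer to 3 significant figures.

7.69×10^3 solar luminosities

L/L_☉ = (R/R_☉)² (T/T_☉)⁴ = (3.10)² × (30700/5772)⁴
       = 9.610 × (5.319)⁴ = 9.610 × 800.3 = 7691.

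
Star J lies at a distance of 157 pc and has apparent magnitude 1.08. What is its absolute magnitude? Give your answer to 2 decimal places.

-4.90

M = m − 5 log₁₀(d/10 pc) = 1.08 − 5 log₁₀(157/10)
  = 1.08 − 5 × 1.196 = 1.08 − 5.98 = -4.90.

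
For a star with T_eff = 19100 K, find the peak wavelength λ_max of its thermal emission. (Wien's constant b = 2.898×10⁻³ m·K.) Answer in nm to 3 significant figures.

152 nm

λ_max = b/T = 2.898×10⁻³ / 19100 = 1.52×10^-7 m = 151.7 nm.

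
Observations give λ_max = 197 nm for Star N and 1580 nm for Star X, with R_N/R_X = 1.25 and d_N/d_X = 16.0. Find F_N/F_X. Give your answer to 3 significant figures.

Wien's law: T_N/T_X = λ_X/λ_N = 1580/197 = 8.020.
L_N/L_X = (R_N/R_X)²(T_N/T_X)⁴ = (1.25)²(8.020)⁴ = 6465.
F_N/F_X = (L_N/L_X)/(d_N/d_X)² = 6465/(16.0)² = 25.25.

25.3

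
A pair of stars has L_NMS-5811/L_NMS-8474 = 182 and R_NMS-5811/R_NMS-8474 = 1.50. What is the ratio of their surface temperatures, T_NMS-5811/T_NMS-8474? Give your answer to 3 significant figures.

3.00

L ∝ R²T⁴ gives T ∝ (L/R²)^(1/4), so
T_NMS-5811/T_NMS-8474 = (182 / 1.50²)^(1/4) = (80.89)^(1/4) = 2.999.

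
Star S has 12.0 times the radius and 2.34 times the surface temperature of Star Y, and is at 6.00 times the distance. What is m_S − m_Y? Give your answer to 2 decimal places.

-5.20

L_S/L_Y = (12.0)²(2.34)⁴ = 4317.
F_S/F_Y = (L_S/L_Y)/(d_S/d_Y)² = 4317/36.00 = 119.9.
m_S − m_Y = −2.5 log₁₀(119.9) = -5.20.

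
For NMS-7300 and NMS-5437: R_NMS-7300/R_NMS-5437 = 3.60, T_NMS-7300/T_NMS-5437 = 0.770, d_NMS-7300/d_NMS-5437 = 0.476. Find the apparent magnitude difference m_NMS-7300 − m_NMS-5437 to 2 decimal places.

-3.26

L_NMS-7300/L_NMS-5437 = (3.60)²(0.770)⁴ = 4.556.
F_NMS-7300/F_NMS-5437 = (L_NMS-7300/L_NMS-5437)/(d_NMS-7300/d_NMS-5437)² = 4.556/0.2266 = 20.11.
m_NMS-7300 − m_NMS-5437 = −2.5 log₁₀(20.11) = -3.26.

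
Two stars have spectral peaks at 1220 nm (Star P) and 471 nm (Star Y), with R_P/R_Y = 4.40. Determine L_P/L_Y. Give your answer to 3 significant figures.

0.430

Wien's law gives T ∝ 1/λ_max, so T_P/T_Y = λ_Y/λ_P = 471/1220 = 0.3861.
Then L ∝ R²T⁴ gives L_P/L_Y = (4.40)² × (0.3861)⁴ = 19.36 × 0.02221 = 0.4301.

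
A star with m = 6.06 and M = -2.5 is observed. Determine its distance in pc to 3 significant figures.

m − M = 5 log₁₀(d/10 pc)
6.06 − (-2.5) = 8.56 = 5 log₁₀(d/10)
d = 10 × 10^(8.56/5) = 10 × 10^1.712 = 515.2 pc.

515 pc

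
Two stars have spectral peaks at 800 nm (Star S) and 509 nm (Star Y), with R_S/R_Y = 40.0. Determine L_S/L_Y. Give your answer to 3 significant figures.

262

Wien's law gives T ∝ 1/λ_max, so T_S/T_Y = λ_Y/λ_S = 509/800 = 0.6362.
Then L ∝ R²T⁴ gives L_S/L_Y = (40.0)² × (0.6362)⁴ = 1600 × 0.1639 = 262.2.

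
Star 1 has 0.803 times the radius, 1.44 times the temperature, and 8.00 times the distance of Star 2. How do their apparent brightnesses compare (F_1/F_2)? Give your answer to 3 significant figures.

L_1/L_2 = (R_1/R_2)²(T_1/T_2)⁴ = (0.803)² × (1.44)⁴ = 2.773.
F_1/F_2 = (L_1/L_2)/(d_1/d_2)² = 2.773 / (8.00)² = 0.04332.

0.0433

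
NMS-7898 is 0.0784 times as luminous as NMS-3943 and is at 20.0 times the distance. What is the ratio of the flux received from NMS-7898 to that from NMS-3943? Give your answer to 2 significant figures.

2.0×10^-4

F = L/(4πd²), so F_NMS-7898/F_NMS-3943 = (L_NMS-7898/L_NMS-3943) / (d_NMS-7898/d_NMS-3943)²
= 0.0784 / (20.0)² = 0.0784 / 400.0 = 1.960×10^-4.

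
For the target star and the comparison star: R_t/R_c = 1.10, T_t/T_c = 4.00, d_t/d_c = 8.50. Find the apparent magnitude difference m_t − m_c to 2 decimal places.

L_t/L_c = (1.10)²(4.00)⁴ = 309.8.
F_t/F_c = (L_t/L_c)/(d_t/d_c)² = 309.8/72.25 = 4.287.
m_t − m_c = −2.5 log₁₀(4.287) = -1.58.

-1.58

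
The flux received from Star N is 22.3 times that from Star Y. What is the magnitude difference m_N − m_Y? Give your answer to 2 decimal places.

-3.37

m_N − m_Y = −2.5 log₁₀(F_N/F_Y) = −2.5 log₁₀(22.3) = −2.5 × (1.348) = -3.371.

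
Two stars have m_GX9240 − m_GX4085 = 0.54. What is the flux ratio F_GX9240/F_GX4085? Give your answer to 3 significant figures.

F_GX9240/F_GX4085 = 10^(−(m_GX9240 − m_GX4085)/2.5) = 10^(-0.54/2.5) = 10^-0.216 = 0.6081.

0.608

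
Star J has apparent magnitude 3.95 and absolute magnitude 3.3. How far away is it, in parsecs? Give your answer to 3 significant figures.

13.5 pc

m − M = 5 log₁₀(d/10 pc)
3.95 − (3.3) = 0.65 = 5 log₁₀(d/10)
d = 10 × 10^(0.65/5) = 10 × 10^0.130 = 13.49 pc.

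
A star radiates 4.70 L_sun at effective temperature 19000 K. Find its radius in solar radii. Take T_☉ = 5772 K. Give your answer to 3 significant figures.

R/R_☉ = √(L/L_☉) / (T/T_☉)² = √(4.70) / (3.292)²
       = 2.168 / 10.84 = 0.2001.

0.200 solar radii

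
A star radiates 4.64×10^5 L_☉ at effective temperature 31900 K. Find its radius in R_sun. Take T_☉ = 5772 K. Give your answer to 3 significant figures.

22.3 R_sun

R/R_☉ = √(L/L_☉) / (T/T_☉)² = √(4.64×10^5) / (5.527)²
       = 681.2 / 30.54 = 22.30.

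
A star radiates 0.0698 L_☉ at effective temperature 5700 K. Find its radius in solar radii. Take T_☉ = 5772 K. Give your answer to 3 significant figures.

R/R_☉ = √(L/L_☉) / (T/T_☉)² = √(0.0698) / (0.9875)²
       = 0.2642 / 0.9752 = 0.2709.

0.271 solar radii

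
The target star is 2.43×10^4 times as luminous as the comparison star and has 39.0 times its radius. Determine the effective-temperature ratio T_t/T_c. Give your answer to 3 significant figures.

L ∝ R²T⁴ gives T ∝ (L/R²)^(1/4), so
T_t/T_c = (2.43×10^4 / 39.0²)^(1/4) = (15.98)^(1/4) = 1.999.

2.00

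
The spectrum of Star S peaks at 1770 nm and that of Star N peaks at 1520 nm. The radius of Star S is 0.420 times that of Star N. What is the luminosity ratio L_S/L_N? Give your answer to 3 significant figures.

Wien's law gives T ∝ 1/λ_max, so T_S/T_N = λ_N/λ_S = 1520/1770 = 0.8588.
Then L ∝ R²T⁴ gives L_S/L_N = (0.420)² × (0.8588)⁴ = 0.1764 × 0.5439 = 0.09594.

0.0959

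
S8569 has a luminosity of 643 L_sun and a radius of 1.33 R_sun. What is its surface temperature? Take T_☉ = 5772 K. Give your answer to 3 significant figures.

2.52×10^4 K

T/T_☉ = (L/L_☉)^(1/4) / (R/R_☉)^(1/2)
T = 5772 × (643)^(1/4) / √(1.33) = 5772 × 5.036 / 1.153 = 2.520×10^4 K.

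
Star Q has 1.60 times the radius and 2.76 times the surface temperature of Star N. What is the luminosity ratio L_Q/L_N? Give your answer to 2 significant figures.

1.5×10^2

From the Stefan–Boltzmann law, L ∝ R²T⁴, so
L_Q/L_N = (R_Q/R_N)² (T_Q/T_N)⁴ = (1.60)² × (2.76)⁴ = 2.560 × 58.03 = 148.6.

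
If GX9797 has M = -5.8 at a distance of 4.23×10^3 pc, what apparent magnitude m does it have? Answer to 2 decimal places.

m = M + 5 log₁₀(d/10 pc) = -5.8 + 5 log₁₀(4.23×10^3/10)
  = -5.8 + 5 × 2.626 = -5.8 + 13.13 = 7.33.

7.33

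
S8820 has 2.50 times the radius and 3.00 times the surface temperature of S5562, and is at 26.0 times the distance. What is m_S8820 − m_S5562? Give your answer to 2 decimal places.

L_S8820/L_S5562 = (2.50)²(3.00)⁴ = 506.2.
F_S8820/F_S5562 = (L_S8820/L_S5562)/(d_S8820/d_S5562)² = 506.2/676.0 = 0.7489.
m_S8820 − m_S5562 = −2.5 log₁₀(0.7489) = 0.31.

0.31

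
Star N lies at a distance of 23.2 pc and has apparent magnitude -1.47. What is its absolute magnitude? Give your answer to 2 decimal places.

M = m − 5 log₁₀(d/10 pc) = -1.47 − 5 log₁₀(23.2/10)
  = -1.47 − 5 × 0.365 = -1.47 − 1.83 = -3.30.

-3.30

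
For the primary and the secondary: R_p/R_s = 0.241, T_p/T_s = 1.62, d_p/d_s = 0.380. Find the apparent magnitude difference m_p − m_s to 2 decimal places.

L_p/L_s = (0.241)²(1.62)⁴ = 0.4000.
F_p/F_s = (L_p/L_s)/(d_p/d_s)² = 0.4000/0.1444 = 2.770.
m_p − m_s = −2.5 log₁₀(2.770) = -1.11.

-1.11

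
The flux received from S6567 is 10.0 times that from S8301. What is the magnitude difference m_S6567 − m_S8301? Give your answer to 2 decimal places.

-2.50

m_S6567 − m_S8301 = −2.5 log₁₀(F_S6567/F_S8301) = −2.5 log₁₀(10.0) = −2.5 × (1.000) = -2.500.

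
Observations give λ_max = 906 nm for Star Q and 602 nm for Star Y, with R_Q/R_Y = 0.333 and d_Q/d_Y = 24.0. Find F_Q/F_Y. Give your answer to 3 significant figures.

3.75×10^-5

Wien's law: T_Q/T_Y = λ_Y/λ_Q = 602/906 = 0.6645.
L_Q/L_Y = (R_Q/R_Y)²(T_Q/T_Y)⁴ = (0.333)²(0.6645)⁴ = 0.02162.
F_Q/F_Y = (L_Q/L_Y)/(d_Q/d_Y)² = 0.02162/(24.0)² = 3.753×10^-5.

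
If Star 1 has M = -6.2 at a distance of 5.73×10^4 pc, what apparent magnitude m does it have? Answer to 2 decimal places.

12.59

m = M + 5 log₁₀(d/10 pc) = -6.2 + 5 log₁₀(5.73×10^4/10)
  = -6.2 + 5 × 3.758 = -6.2 + 18.79 = 12.59.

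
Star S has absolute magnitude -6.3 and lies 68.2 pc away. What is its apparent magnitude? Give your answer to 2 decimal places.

m = M + 5 log₁₀(d/10 pc) = -6.3 + 5 log₁₀(68.2/10)
  = -6.3 + 5 × 0.834 = -6.3 + 4.17 = -2.13.

-2.13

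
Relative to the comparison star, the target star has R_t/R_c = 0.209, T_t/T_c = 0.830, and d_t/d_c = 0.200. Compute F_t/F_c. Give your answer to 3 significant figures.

0.518

L_t/L_c = (R_t/R_c)²(T_t/T_c)⁴ = (0.209)² × (0.830)⁴ = 0.02073.
F_t/F_c = (L_t/L_c)/(d_t/d_c)² = 0.02073 / (0.200)² = 0.5183.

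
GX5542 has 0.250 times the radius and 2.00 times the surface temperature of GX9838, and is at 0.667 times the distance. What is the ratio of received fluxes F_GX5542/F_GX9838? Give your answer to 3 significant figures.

2.25

L_GX5542/L_GX9838 = (R_GX5542/R_GX9838)²(T_GX5542/T_GX9838)⁴ = (0.250)² × (2.00)⁴ = 1.000.
F_GX5542/F_GX9838 = (L_GX5542/L_GX9838)/(d_GX5542/d_GX9838)² = 1.000 / (0.667)² = 2.248.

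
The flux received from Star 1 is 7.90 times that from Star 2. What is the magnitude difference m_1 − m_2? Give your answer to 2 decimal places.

m_1 − m_2 = −2.5 log₁₀(F_1/F_2) = −2.5 log₁₀(7.90) = −2.5 × (0.898) = -2.244.

-2.24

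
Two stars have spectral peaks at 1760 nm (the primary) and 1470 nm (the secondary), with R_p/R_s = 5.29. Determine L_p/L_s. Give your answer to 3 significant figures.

Wien's law gives T ∝ 1/λ_max, so T_p/T_s = λ_s/λ_p = 1470/1760 = 0.8352.
Then L ∝ R²T⁴ gives L_p/L_s = (5.29)² × (0.8352)⁴ = 27.98 × 0.4867 = 13.62.

13.6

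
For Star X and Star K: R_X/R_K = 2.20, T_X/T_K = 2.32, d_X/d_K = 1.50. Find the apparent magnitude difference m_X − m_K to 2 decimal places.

L_X/L_K = (2.20)²(2.32)⁴ = 140.2.
F_X/F_K = (L_X/L_K)/(d_X/d_K)² = 140.2/2.250 = 62.32.
m_X − m_K = −2.5 log₁₀(62.32) = -4.49.

-4.49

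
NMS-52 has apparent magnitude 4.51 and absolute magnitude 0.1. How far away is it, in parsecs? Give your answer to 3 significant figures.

m − M = 5 log₁₀(d/10 pc)
4.51 − (0.1) = 4.41 = 5 log₁₀(d/10)
d = 10 × 10^(4.41/5) = 10 × 10^0.882 = 76.21 pc.

76.2 pc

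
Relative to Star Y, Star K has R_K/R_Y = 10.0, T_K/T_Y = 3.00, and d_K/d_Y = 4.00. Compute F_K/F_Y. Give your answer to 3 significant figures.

L_K/L_Y = (R_K/R_Y)²(T_K/T_Y)⁴ = (10.0)² × (3.00)⁴ = 8100.
F_K/F_Y = (L_K/L_Y)/(d_K/d_Y)² = 8100 / (4.00)² = 506.2.

506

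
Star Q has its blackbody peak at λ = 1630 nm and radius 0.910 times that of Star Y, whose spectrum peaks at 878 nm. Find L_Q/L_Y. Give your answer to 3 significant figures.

0.0697

Wien's law gives T ∝ 1/λ_max, so T_Q/T_Y = λ_Y/λ_Q = 878/1630 = 0.5387.
Then L ∝ R²T⁴ gives L_Q/L_Y = (0.910)² × (0.5387)⁴ = 0.8281 × 0.08418 = 0.06971.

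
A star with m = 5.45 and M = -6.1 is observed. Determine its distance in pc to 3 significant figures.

m − M = 5 log₁₀(d/10 pc)
5.45 − (-6.1) = 11.55 = 5 log₁₀(d/10)
d = 10 × 10^(11.55/5) = 10 × 10^2.310 = 2042 pc.

2.04×10^3 pc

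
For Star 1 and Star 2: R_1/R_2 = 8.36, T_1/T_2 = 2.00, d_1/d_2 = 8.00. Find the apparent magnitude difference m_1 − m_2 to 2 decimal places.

L_1/L_2 = (8.36)²(2.00)⁴ = 1118.
F_1/F_2 = (L_1/L_2)/(d_1/d_2)² = 1118/64.00 = 17.47.
m_1 − m_2 = −2.5 log₁₀(17.47) = -3.11.

-3.11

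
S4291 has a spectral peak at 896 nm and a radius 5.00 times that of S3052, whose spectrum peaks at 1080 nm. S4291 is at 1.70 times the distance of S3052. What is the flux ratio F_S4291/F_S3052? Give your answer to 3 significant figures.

Wien's law: T_S4291/T_S3052 = λ_S3052/λ_S4291 = 1080/896 = 1.205.
L_S4291/L_S3052 = (R_S4291/R_S3052)²(T_S4291/T_S3052)⁴ = (5.00)²(1.205)⁴ = 52.77.
F_S4291/F_S3052 = (L_S4291/L_S3052)/(d_S4291/d_S3052)² = 52.77/(1.70)² = 18.26.

18.3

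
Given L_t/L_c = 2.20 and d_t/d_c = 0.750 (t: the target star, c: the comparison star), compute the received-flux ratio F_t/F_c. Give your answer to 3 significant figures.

3.91

F = L/(4πd²), so F_t/F_c = (L_t/L_c) / (d_t/d_c)²
= 2.20 / (0.750)² = 2.20 / 0.5625 = 3.911.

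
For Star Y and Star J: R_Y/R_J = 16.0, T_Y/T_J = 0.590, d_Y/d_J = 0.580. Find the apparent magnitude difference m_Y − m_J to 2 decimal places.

-4.91

L_Y/L_J = (16.0)²(0.590)⁴ = 31.02.
F_Y/F_J = (L_Y/L_J)/(d_Y/d_J)² = 31.02/0.3364 = 92.21.
m_Y − m_J = −2.5 log₁₀(92.21) = -4.91.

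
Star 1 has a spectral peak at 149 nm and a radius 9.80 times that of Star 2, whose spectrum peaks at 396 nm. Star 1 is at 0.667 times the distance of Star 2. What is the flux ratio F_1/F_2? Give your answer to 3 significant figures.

1.08×10^4

Wien's law: T_1/T_2 = λ_2/λ_1 = 396/149 = 2.658.
L_1/L_2 = (R_1/R_2)²(T_1/T_2)⁴ = (9.80)²(2.658)⁴ = 4792.
F_1/F_2 = (L_1/L_2)/(d_1/d_2)² = 4792/(0.667)² = 1.077×10^4.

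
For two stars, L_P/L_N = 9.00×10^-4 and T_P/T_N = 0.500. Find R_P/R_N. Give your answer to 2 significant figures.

0.12

L ∝ R²T⁴ gives R ∝ √L / T², so
R_P/R_N = √(9.00×10^-4) / (0.500)² = 0.03000 / 0.2500 = 0.1200.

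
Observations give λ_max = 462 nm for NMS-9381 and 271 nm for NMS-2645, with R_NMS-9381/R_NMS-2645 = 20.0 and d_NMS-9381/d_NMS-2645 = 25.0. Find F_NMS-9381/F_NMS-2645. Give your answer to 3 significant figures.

0.0758

Wien's law: T_NMS-9381/T_NMS-2645 = λ_NMS-2645/λ_NMS-9381 = 271/462 = 0.5866.
L_NMS-9381/L_NMS-2645 = (R_NMS-9381/R_NMS-2645)²(T_NMS-9381/T_NMS-2645)⁴ = (20.0)²(0.5866)⁴ = 47.36.
F_NMS-9381/F_NMS-2645 = (L_NMS-9381/L_NMS-2645)/(d_NMS-9381/d_NMS-2645)² = 47.36/(25.0)² = 0.07577.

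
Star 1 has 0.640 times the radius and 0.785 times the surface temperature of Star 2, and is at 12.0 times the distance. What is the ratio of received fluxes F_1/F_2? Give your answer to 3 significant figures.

0.00108

L_1/L_2 = (R_1/R_2)²(T_1/T_2)⁴ = (0.640)² × (0.785)⁴ = 0.1555.
F_1/F_2 = (L_1/L_2)/(d_1/d_2)² = 0.1555 / (12.0)² = 0.001080.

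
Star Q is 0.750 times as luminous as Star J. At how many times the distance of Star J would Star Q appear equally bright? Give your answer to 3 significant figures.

0.866

Equal flux requires L_Q/d_Q² = L_J/d_J², so d_Q/d_J = √(L_Q/L_J)
= √(0.750) = 0.8660.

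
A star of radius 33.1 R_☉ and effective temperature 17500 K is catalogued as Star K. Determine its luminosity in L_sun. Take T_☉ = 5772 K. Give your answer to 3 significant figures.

9.26×10^4 L_sun

L/L_☉ = (R/R_☉)² (T/T_☉)⁴ = (33.1)² × (17500/5772)⁴
       = 1096 × (3.032)⁴ = 1096 × 84.50 = 9.258×10^4.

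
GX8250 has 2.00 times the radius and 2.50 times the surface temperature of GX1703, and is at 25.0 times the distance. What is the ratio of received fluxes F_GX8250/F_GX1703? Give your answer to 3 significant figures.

0.250

L_GX8250/L_GX1703 = (R_GX8250/R_GX1703)²(T_GX8250/T_GX1703)⁴ = (2.00)² × (2.50)⁴ = 156.2.
F_GX8250/F_GX1703 = (L_GX8250/L_GX1703)/(d_GX8250/d_GX1703)² = 156.2 / (25.0)² = 0.2500.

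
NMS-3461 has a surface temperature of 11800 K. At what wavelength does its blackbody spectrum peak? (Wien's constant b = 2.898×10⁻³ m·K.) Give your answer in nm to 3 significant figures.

λ_max = b/T = 2.898×10⁻³ / 11800 = 2.46×10^-7 m = 245.6 nm.

246 nm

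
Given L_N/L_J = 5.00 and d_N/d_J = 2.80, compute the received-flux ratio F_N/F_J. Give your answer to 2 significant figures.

F = L/(4πd²), so F_N/F_J = (L_N/L_J) / (d_N/d_J)²
= 5.00 / (2.80)² = 5.00 / 7.840 = 0.6378.

0.64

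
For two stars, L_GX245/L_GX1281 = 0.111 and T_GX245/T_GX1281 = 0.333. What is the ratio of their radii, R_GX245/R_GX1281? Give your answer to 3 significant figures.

L ∝ R²T⁴ gives R ∝ √L / T², so
R_GX245/R_GX1281 = √(0.111) / (0.333)² = 0.3332 / 0.1109 = 3.005.

3.00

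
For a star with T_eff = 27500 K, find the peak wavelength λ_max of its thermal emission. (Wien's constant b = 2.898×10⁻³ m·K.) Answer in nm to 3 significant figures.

105 nm

λ_max = b/T = 2.898×10⁻³ / 27500 = 1.05×10^-7 m = 105.4 nm.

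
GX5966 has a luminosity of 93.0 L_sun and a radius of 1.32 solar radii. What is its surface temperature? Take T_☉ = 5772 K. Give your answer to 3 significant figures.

T/T_☉ = (L/L_☉)^(1/4) / (R/R_☉)^(1/2)
T = 5772 × (93.0)^(1/4) / √(1.32) = 5772 × 3.105 / 1.149 = 1.560×10^4 K.

1.56×10^4 K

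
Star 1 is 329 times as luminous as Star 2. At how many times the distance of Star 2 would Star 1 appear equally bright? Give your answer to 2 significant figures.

18

Equal flux requires L_1/d_1² = L_2/d_2², so d_1/d_2 = √(L_1/L_2)
= √(329) = 18.14.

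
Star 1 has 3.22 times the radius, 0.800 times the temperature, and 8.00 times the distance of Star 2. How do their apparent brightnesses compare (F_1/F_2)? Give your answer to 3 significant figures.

0.0664

L_1/L_2 = (R_1/R_2)²(T_1/T_2)⁴ = (3.22)² × (0.800)⁴ = 4.247.
F_1/F_2 = (L_1/L_2)/(d_1/d_2)² = 4.247 / (8.00)² = 0.06636.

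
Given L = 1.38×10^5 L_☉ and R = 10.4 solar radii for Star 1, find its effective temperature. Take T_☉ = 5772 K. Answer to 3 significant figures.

3.45×10^4 K

T/T_☉ = (L/L_☉)^(1/4) / (R/R_☉)^(1/2)
T = 5772 × (1.38×10^5)^(1/4) / √(10.4) = 5772 × 19.27 / 3.225 = 3.450×10^4 K.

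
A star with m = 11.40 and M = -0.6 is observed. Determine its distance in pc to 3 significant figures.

2.51×10^3 pc

m − M = 5 log₁₀(d/10 pc)
11.40 − (-0.6) = 12.00 = 5 log₁₀(d/10)
d = 10 × 10^(12.00/5) = 10 × 10^2.400 = 2512 pc.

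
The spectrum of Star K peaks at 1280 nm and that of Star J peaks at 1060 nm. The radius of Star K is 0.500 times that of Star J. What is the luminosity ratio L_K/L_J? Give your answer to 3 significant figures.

Wien's law gives T ∝ 1/λ_max, so T_K/T_J = λ_J/λ_K = 1060/1280 = 0.8281.
Then L ∝ R²T⁴ gives L_K/L_J = (0.500)² × (0.8281)⁴ = 0.2500 × 0.4703 = 0.1176.

0.118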